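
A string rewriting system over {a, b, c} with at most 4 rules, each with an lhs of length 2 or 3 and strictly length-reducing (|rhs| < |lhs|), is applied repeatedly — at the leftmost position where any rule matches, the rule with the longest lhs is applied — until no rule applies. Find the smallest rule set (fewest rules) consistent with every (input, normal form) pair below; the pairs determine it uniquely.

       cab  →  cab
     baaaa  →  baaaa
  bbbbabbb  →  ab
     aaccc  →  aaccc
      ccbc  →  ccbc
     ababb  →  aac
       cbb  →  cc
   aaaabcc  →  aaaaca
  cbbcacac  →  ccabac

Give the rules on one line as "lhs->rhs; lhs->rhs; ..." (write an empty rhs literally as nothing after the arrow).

  | cab
  | baaaa
  | bbbbabbb => cbbabbb => ccabbb => ccacb => cabb => cac => ab
  | aaccc

bab->ab; bb->c; bcc->ca; cac->ab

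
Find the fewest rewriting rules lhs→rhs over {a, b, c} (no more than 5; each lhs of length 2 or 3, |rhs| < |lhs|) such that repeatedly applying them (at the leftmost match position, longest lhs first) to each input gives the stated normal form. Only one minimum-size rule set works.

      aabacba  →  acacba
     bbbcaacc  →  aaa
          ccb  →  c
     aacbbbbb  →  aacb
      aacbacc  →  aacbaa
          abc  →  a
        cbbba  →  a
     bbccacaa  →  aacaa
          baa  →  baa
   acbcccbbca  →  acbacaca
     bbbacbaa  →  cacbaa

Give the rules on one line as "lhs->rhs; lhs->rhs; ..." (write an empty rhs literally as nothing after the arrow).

  | aabacba => acacba
  | bbbcaacc => abcaacc => ccaacc => aacc => aaa
  | ccb => ab => c
  | aacbbbbb => aacabbb => aaccbb => aaabb => aacb

ab->c; bb->a; cc->a; cca->a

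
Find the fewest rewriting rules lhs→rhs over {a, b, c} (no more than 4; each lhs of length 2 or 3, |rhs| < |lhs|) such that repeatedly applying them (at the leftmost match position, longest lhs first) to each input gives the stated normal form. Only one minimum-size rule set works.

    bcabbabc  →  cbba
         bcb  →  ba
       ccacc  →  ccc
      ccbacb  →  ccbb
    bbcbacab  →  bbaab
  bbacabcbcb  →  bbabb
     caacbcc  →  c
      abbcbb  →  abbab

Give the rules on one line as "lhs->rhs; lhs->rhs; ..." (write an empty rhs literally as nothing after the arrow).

ac->; bc->; bca->c; bcb->ba

  | bcabbabc => cbbabc => cbba
  | bcb => ba
  | ccacc => ccc
  | ccbacb => ccbb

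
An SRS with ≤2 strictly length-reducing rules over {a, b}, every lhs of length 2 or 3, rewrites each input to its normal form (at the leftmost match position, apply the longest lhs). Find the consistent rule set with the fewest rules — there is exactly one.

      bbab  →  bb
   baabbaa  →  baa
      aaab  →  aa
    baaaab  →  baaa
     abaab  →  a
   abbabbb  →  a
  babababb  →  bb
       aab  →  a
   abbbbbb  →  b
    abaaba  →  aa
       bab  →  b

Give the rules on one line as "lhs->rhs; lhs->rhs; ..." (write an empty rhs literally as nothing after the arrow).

  | bbab => bb
  | baabbaa => babaa => baa
  | aaab => aa
  | baaaab => baaa

ab->; bbb->a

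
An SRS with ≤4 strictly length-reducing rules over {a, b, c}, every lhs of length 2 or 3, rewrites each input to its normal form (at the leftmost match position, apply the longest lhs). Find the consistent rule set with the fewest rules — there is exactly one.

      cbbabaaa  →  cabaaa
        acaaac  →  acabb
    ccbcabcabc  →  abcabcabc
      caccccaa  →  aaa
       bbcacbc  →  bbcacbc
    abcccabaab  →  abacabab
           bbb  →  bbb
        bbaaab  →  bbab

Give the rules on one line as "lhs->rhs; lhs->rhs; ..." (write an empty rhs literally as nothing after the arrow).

aab->ab; aac->bb; cbb->c; cc->a

  | cbbabaaa => cabaaa
  | acaaac => acabb
  | ccbcabcabc => abcabcabc
  | caccccaa => caaccaa => cbbcaa => ccaa => aaa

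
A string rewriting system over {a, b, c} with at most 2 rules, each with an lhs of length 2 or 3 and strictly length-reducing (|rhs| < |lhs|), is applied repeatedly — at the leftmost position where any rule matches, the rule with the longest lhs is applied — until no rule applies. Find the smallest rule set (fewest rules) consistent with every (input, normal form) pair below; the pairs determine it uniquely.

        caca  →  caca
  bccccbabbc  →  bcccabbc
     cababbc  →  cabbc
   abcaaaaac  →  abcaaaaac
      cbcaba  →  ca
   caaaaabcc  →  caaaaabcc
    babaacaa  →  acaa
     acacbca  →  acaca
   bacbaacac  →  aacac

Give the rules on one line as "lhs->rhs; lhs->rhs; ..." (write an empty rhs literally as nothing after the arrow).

ba->; cb->

  | caca
  | bccccbabbc => bcccabbc
  | cababbc => cabbc
  | abcaaaaac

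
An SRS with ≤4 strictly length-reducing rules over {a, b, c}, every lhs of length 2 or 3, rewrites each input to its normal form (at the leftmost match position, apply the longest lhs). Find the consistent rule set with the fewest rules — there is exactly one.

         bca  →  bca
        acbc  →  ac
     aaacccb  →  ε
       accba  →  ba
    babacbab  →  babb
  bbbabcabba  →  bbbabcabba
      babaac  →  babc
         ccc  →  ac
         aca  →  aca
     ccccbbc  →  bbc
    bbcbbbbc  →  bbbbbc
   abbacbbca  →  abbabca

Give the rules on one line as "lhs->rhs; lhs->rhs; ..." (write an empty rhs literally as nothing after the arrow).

aa->; cb->; cc->a

  | bca
  | acbc => ac
  | aaacccb => acccb => aacb => cb => ε
  | accba => aaba => ba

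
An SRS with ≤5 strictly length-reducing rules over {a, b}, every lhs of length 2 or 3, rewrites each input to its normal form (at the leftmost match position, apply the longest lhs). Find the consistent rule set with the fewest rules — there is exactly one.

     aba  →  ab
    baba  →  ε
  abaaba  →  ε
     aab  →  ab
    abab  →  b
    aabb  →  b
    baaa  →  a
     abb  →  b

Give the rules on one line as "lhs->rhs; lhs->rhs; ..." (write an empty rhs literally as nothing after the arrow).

aa->a; aba->ab; abb->b; ba->

  | aba => ab
  | baba => ba => ε
  | abaaba => ababa => abba => ba => ε
  | aab => ab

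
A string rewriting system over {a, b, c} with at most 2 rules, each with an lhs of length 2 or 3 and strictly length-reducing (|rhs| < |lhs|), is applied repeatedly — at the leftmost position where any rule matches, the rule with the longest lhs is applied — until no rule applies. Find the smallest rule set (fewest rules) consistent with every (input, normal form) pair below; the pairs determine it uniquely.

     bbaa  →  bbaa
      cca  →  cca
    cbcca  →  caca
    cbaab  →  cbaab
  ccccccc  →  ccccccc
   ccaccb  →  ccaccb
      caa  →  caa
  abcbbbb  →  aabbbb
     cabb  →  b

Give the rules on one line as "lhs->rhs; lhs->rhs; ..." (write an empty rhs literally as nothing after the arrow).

  | bbaa
  | cca
  | cbcca => caca
  | cbaab

bc->a; cab->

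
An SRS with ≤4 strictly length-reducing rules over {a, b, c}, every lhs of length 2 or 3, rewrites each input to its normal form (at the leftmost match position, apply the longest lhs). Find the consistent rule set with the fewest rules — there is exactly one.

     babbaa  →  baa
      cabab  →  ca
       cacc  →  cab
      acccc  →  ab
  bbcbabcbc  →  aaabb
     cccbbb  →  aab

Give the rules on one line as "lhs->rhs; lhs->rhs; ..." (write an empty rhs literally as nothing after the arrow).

bab->; bbb->aa; bc->b; cc->b

  | babbaa => baa
  | cabab => ca
  | cacc => cab
  | acccc => abcc => abc => ab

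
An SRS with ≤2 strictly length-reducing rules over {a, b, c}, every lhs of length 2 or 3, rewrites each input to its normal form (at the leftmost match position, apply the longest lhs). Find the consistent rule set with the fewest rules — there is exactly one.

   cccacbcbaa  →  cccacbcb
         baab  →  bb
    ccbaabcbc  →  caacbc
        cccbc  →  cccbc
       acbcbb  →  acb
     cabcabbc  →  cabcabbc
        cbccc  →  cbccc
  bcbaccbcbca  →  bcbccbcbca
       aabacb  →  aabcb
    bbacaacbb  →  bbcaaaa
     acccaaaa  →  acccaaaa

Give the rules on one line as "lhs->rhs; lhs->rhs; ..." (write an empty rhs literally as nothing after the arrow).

ba->b; cbb->aa

  | cccacbcbaa => cccacbcba => cccacbcb
  | baab => bab => bb
  | ccbaabcbc => ccbabcbc => ccbbcbc => caacbc
  | cccbc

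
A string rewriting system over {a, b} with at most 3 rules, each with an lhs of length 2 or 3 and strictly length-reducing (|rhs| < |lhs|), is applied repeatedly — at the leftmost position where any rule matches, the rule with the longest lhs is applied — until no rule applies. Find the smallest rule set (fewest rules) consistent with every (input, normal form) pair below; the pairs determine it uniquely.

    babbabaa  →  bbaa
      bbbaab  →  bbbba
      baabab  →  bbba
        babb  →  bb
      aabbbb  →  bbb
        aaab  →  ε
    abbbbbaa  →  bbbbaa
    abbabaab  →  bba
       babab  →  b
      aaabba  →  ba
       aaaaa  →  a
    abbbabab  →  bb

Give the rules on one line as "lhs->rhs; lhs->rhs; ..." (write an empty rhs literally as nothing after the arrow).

aaa->a; aab->ba; ab->

  | babbabaa => bbabaa => bbaa
  | bbbaab => bbbba
  | baabab => bbaab => bbba
  | babb => bb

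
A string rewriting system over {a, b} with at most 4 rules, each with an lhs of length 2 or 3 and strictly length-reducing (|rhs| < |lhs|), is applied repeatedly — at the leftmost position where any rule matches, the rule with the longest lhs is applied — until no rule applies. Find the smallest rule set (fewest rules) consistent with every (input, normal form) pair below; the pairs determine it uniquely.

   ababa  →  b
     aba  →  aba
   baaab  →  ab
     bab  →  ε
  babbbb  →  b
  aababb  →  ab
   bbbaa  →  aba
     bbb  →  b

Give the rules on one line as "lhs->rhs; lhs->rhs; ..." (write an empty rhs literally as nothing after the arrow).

  | ababa => aa => b
  | aba
  | baaab => bbab => abb => ab
  | bab => ε

aa->b; bab->; bb->b; bba->ab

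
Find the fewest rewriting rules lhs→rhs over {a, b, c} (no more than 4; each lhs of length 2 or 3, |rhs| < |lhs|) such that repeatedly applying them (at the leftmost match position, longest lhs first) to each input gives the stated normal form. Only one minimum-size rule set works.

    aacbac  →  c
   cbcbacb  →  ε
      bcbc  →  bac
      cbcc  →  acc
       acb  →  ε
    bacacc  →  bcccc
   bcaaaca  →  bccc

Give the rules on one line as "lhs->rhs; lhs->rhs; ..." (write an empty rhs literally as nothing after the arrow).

  | aacbac => cbac => aac => c
  | cbcbacb => acbacb => aaacb => acb => aa => ε
  | bcbc => bac
  | cbcc => acc

aa->; aca->cc; cb->a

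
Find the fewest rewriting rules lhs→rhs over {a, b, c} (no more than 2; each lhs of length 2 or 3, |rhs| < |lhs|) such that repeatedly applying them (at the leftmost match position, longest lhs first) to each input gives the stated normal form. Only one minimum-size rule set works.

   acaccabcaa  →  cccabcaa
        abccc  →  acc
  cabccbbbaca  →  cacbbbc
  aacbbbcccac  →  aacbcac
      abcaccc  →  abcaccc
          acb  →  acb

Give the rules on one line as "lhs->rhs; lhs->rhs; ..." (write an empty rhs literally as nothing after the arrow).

  | acaccabcaa => cccabcaa
  | abccc => acc
  | cabccbbbaca => cacbbbaca => cacbbbc
  | aacbbbcccac => aacbbccac => aacbcac

aca->c; bcc->c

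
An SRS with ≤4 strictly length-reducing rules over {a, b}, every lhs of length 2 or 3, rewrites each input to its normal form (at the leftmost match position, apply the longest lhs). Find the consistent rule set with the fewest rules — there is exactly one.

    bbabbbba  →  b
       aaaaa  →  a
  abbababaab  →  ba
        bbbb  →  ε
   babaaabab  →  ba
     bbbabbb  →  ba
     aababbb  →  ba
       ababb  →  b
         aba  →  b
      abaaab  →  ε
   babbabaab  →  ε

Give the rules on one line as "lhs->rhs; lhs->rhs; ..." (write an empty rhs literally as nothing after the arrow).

  | bbabbbba => abbbba => abbba => abba => aba => b
  | aaaaa => aaa => a
  | abbababaab => abababaab => bbabaab => abaab => bab => ba
  | bbbb => bb => ε

aa->; ab->a; aba->b; bb->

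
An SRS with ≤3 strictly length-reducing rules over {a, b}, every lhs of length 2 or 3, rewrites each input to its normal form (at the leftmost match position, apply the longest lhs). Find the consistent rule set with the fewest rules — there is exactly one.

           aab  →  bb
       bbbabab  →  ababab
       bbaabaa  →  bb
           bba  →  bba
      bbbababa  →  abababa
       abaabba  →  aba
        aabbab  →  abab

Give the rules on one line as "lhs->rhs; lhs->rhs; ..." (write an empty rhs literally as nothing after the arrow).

aa->b; bbb->ab

  | aab => bb
  | bbbabab => ababab
  | bbaabaa => bbbbaa => abbaa => abbb => aab => bb
  | bba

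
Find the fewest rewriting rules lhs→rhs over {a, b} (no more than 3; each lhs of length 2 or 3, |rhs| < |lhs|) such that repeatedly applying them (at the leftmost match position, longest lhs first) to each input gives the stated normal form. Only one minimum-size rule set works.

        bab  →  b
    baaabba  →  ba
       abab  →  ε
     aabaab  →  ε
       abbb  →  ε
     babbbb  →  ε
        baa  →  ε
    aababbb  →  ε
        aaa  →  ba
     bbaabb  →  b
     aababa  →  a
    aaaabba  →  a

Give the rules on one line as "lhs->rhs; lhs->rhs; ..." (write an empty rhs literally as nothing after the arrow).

aa->b; ab->; bb->

  | bab => b
  | baaabba => bbabba => abba => ba
  | abab => ab => ε
  | aabaab => bbaab => aab => bb => ε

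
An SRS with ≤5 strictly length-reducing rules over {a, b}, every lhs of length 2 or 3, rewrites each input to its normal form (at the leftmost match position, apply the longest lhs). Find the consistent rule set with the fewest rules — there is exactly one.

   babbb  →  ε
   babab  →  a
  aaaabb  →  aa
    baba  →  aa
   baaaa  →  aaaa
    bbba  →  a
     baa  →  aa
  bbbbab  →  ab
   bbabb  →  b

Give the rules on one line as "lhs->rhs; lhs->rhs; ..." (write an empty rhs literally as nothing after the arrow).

  | babbb => abbb => bb => ε
  | babab => abab => aab => a
  | aaaabb => aaab => aa
  | baba => aba => aa

aab->a; abb->b; ba->a; bb->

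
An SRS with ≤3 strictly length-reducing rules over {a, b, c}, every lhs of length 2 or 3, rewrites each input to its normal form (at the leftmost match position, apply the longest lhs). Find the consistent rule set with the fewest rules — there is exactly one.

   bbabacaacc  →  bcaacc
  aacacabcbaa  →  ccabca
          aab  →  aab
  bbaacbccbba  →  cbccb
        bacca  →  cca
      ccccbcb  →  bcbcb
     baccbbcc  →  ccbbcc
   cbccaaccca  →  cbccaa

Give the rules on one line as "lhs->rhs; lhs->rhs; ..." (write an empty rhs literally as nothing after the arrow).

aca->ca; ba->; ccc->b

  | bbabacaacc => bbacaacc => bcaacc
  | aacacabcbaa => acacabcbaa => cacabcbaa => ccabcbaa => ccabca
  | aab
  | bbaacbccbba => bacbccbba => cbccbba => cbccb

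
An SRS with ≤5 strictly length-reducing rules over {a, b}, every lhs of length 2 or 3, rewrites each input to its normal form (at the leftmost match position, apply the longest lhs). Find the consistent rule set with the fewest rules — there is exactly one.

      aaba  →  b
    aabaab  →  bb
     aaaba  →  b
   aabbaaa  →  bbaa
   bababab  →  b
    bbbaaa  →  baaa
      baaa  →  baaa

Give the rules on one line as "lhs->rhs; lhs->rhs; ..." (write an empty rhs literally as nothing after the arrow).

  | aaba => abb => b
  | aabaab => abbab => bab => bb
  | aaaba => aabb => ab => b
  | aabbaaa => abaaa => bbaa

ab->b; aba->bb; abb->b; bbb->b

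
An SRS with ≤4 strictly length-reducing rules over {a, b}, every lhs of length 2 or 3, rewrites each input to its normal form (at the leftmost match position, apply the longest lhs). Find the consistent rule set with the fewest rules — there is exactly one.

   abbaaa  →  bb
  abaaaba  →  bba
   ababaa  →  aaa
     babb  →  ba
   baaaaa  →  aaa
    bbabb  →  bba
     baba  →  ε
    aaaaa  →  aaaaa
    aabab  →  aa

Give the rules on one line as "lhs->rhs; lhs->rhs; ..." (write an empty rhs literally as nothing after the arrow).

  | abbaaa => aba => bb
  | abaaaba => bbaaba => bba
  | ababaa => bbbaa => aaa
  | babb => bab => ba

aba->bb; baa->; bab->ba; bbb->a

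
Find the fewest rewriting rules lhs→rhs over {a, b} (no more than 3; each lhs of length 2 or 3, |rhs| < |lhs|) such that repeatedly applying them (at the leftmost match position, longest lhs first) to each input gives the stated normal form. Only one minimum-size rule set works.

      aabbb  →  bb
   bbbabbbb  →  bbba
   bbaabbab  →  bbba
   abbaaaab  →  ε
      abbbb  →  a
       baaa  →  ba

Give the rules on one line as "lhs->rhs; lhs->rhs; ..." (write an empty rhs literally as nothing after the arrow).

aa->a; aab->; ab->a

  | aabbb => bb
  | bbbabbbb => bbbabbb => bbbabb => bbbab => bbba
  | bbaabbab => bbbab => bbba
  | abbaaaab => abaaaab => aaaaab => aaaab => aaab => aab => ε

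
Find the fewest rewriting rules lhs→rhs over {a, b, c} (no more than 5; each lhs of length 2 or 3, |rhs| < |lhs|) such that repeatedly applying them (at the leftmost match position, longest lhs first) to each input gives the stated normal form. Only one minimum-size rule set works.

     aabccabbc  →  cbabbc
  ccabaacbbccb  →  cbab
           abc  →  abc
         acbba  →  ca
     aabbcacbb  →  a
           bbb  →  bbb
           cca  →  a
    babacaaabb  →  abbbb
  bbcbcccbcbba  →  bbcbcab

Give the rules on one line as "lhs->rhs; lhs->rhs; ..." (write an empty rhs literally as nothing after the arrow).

  | aabccabbc => cbccabbc => cbabbc
  | ccabaacbbccb => abaacbbccb => aabcbbccb => cbcbbccb => cbaccb => cbab
  | abc
  | acbba => aaa => ca

aa->c; baa->ab; cbb->a; cc->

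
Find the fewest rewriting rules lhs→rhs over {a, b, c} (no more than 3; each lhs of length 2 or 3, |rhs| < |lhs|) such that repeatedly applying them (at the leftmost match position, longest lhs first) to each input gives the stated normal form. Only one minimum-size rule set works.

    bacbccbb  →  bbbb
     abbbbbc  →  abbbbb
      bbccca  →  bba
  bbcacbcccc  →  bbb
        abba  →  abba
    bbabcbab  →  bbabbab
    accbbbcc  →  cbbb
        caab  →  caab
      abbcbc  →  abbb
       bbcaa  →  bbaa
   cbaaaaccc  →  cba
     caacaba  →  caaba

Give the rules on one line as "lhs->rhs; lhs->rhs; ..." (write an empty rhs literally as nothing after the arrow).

ac->; bc->b

  | bacbccbb => bbccbb => bbcbb => bbbb
  | abbbbbc => abbbbb
  | bbccca => bbcca => bbca => bba
  | bbcacbcccc => bbacbcccc => bbbcccc => bbbccc => bbbcc => bbbc => bbb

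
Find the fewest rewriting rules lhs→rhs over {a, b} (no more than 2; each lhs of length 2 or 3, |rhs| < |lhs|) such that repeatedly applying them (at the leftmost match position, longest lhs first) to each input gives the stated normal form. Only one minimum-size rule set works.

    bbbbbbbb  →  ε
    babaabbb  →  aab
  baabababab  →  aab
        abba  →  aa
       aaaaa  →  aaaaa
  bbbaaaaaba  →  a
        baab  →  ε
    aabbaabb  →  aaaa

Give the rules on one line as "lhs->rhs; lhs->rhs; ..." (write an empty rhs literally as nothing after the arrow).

  | bbbbbbbb => bbbbbb => bbbb => bb => ε
  | babaabbb => bbaabbb => aabbb => aab
  | baabababab => babababab => bbababab => ababab => abbab => aab
  | abba => aa

ba->b; bb->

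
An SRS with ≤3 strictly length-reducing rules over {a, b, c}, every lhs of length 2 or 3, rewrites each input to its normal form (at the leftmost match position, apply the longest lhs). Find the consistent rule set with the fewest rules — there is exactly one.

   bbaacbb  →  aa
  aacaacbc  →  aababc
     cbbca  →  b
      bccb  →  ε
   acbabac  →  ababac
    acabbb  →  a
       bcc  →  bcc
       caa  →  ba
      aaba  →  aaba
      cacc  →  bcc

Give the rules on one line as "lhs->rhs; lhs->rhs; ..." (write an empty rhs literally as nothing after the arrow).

bb->; ca->b; cb->b

  | bbaacbb => aacbb => aabb => aa
  | aacaacbc => aabacbc => aababc
  | cbbca => bbca => ca => b
  | bccb => bcb => bb => ε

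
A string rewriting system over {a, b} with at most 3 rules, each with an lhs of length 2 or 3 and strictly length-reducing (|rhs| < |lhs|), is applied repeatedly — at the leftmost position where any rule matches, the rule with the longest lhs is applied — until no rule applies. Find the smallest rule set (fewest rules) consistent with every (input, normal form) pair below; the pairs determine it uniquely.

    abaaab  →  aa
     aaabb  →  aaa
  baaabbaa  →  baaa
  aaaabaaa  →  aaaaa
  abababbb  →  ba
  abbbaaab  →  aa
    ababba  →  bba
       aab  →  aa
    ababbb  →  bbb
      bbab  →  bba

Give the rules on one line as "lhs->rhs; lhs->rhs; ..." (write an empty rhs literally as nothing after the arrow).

  | abaaab => aab => aa
  | aaabb => aaab => aaa
  | baaabbaa => baaabaa => baaa
  | aaaabaaa => aaaaa

ab->a; aba->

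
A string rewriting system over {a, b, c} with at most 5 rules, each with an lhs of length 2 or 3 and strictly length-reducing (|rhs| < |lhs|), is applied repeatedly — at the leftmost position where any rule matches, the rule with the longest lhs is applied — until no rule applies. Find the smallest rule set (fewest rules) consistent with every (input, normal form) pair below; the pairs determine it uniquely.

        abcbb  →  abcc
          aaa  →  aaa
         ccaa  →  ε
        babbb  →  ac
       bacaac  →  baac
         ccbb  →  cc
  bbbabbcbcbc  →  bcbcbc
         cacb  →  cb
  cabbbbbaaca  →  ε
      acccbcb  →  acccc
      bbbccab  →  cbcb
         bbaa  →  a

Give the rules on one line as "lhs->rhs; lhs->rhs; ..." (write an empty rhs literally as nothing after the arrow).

  | abcbb => abcc
  | aaa
  | ccaa => ca => ε
  | babbb => abb => ac

bab->a; bb->c; ca->; ccb->cc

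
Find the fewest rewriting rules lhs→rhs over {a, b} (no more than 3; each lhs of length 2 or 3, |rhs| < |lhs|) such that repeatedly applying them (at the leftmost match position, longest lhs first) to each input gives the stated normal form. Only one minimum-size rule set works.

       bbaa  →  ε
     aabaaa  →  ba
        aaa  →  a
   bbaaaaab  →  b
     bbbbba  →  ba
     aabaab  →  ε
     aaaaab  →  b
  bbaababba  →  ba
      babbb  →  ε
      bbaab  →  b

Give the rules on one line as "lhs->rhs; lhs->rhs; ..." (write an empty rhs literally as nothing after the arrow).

  | bbaa => aa => ε
  | aabaaa => baaa => ba
  | aaa => a
  | bbaaaaab => aaaaab => aaab => ab => b

aa->; ab->b; bb->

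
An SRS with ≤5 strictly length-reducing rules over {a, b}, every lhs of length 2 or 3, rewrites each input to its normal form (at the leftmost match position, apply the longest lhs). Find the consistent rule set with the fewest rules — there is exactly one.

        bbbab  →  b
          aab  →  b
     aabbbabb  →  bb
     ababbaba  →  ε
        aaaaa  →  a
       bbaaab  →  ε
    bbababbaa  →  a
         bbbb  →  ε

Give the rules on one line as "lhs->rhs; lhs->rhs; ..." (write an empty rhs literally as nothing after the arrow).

aa->; ab->; ba->; bbb->a

  | bbbab => aab => b
  | aab => b
  | aabbbabb => bbbabb => aabb => bb
  | ababbaba => abbaba => baba => ba => ε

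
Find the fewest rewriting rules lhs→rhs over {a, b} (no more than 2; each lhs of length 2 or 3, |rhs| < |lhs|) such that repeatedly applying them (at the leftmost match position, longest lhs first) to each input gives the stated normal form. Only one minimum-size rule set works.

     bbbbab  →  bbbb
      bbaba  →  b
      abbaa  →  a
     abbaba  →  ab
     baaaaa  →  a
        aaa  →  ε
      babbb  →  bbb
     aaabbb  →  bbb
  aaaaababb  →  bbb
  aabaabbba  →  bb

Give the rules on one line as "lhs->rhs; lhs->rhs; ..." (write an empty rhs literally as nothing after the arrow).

  | bbbbab => bbbb
  | bbaba => bba => b
  | abbaa => aba => a
  | abbaba => abba => ab

aa->b; ba->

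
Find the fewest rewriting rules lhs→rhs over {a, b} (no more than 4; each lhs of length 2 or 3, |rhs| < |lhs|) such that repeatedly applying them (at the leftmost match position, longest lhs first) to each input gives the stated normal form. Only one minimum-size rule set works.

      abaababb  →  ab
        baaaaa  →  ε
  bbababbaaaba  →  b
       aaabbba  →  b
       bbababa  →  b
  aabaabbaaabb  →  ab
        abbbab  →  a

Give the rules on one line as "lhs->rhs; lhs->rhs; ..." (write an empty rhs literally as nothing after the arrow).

aa->b; aaa->b; ba->; bb->a

  | abaababb => aababb => bbabb => aabb => bbb => ab
  | baaaaa => aaaa => ba => ε
  | bbababbaaaba => aababbaaaba => bbabbaaaba => aabbaaaba => bbbaaaba => abaaaba => aaaba => bba => aa => b
  | aaabbba => bbbba => abba => aaa => b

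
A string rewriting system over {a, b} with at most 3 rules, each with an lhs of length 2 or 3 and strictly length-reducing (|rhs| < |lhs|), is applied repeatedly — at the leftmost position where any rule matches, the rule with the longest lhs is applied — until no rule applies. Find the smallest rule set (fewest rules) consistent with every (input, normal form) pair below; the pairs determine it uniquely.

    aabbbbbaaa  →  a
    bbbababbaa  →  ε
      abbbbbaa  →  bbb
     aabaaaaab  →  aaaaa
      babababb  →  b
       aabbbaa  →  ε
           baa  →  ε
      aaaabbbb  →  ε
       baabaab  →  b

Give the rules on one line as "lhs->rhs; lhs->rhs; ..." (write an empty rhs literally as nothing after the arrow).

  | aabbbbbaaa => abbbbaaa => bbbaaa => bba => ba => a
  | bbbababbaa => bbababbaa => bababbaa => ababbaa => abbaa => baa => ε
  | abbbbbaa => bbbbaa => bbb
  | aabaaaaab => aaaaaab => aaaaa

ab->; ba->a; baa->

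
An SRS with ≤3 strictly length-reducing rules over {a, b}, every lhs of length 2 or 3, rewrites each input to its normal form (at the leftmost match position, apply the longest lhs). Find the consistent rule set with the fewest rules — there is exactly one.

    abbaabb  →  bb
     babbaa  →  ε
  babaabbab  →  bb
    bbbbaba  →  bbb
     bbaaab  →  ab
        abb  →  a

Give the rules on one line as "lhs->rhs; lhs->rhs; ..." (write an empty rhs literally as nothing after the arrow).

  | abbaabb => aaabb => babb => bb
  | babbaa => bbaa => ba => ε
  | babaabbab => baabbab => abbab => aab => bb
  | bbbbaba => bbbba => bbb

aa->b; abb->a; ba->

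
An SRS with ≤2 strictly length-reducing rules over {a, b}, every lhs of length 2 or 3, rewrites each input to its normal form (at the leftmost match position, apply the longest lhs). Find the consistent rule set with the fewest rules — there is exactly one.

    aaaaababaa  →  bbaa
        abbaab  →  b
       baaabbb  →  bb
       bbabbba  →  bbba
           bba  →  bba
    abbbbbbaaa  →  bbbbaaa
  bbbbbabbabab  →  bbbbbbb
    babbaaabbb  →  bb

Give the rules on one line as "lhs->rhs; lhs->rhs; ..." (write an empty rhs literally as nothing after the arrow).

  | aaaaababaa => aaaababaa => aaababaa => aababaa => ababaa => babaa => bbaa
  | abbaab => aab => ab => b
  | baaabbb => baab => bab => bb
  | bbabbba => bbba

ab->b; abb->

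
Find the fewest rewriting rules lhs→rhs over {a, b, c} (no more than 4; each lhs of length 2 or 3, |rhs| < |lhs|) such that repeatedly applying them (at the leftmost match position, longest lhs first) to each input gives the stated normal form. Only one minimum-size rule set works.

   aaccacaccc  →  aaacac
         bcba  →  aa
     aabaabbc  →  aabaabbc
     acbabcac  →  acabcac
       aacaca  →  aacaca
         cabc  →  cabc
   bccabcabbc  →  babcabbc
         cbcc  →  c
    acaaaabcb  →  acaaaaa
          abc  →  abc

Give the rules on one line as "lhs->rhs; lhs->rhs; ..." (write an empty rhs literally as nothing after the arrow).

  | aaccacaccc => aaacaccc => aaacac
  | bcba => aa
  | aabaabbc
  | acbabcac => acabcac

bcb->a; cb->c; cc->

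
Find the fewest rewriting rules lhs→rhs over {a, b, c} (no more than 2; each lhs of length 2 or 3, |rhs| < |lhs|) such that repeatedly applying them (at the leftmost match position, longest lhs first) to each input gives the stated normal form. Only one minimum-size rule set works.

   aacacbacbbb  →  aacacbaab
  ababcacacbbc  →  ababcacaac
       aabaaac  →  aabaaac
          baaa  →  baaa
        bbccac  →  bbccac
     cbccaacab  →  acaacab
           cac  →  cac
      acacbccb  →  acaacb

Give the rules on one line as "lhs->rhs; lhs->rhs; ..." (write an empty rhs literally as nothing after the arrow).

  | aacacbacbbb => aacacbaab
  | ababcacacbbc => ababcacaac
  | aabaaac
  | baaa

cbb->a; cbc->a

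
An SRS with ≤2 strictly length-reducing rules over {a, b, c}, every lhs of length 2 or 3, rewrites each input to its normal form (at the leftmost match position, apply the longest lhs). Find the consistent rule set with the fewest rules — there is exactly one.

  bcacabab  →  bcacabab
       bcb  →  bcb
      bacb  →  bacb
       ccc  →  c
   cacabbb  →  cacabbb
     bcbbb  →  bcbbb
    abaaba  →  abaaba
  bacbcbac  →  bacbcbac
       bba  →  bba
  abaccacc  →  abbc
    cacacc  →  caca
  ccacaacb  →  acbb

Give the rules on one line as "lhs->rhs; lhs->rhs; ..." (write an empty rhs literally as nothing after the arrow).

aac->b; cc->

  | bcacabab
  | bcb
  | bacb
  | ccc => c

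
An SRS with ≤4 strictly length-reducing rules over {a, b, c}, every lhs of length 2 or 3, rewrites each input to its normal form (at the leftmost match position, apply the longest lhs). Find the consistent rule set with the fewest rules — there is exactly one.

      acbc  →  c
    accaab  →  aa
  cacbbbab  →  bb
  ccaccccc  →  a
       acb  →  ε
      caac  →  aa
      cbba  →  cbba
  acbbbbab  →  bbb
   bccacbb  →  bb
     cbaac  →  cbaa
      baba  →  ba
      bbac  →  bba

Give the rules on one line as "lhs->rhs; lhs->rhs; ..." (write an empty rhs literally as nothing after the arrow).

ab->; ac->a; ca->a

  | acbc => abc => c
  | accaab => acaab => aaab => aa
  | cacbbbab => acbbbab => abbbab => bbab => bb
  | ccaccccc => caccccc => accccc => acccc => accc => acc => ac => a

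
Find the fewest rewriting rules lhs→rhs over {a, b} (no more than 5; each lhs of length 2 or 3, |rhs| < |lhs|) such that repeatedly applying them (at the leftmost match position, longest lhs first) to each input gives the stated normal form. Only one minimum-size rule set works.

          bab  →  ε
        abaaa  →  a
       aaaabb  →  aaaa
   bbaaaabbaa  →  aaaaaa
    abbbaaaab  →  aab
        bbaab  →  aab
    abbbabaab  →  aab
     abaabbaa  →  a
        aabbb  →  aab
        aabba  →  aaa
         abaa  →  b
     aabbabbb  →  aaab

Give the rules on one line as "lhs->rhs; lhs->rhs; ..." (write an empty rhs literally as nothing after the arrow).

  | bab => bb => ε
  | abaaa => baa => a
  | aaaabb => aaaa
  | bbaaaabbaa => aaaabbaa => aaaaaa

aba->b; ba->b; baa->a; bb->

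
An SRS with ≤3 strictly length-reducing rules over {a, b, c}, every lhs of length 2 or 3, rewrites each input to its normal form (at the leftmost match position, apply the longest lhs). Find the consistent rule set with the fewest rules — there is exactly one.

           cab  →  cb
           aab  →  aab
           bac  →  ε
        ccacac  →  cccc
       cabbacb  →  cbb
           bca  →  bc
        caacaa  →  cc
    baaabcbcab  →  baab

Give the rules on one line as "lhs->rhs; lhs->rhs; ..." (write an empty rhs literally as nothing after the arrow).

  | cab => cb
  | aab
  | bac => ε
  | ccacac => cccac => cccc

abc->; bac->; ca->c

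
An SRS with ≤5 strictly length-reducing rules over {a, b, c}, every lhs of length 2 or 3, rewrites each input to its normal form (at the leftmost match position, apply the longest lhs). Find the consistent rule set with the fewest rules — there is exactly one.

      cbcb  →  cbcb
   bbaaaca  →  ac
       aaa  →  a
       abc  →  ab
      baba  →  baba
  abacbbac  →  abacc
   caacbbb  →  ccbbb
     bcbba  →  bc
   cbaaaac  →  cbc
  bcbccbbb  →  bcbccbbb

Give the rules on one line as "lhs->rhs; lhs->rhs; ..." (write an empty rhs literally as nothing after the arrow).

aa->; abc->ab; bba->a; ca->c

  | cbcb
  | bbaaaca => aaaca => aca => ac
  | aaa => a
  | abc => ab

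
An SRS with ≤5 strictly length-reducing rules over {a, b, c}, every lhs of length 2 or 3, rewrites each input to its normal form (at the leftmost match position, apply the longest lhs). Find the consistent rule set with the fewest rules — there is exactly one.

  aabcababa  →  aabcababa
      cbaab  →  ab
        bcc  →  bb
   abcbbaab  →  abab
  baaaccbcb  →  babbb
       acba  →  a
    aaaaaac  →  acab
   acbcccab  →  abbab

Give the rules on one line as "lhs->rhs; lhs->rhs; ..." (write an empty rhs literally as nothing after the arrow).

  | aabcababa
  | cbaab => ab
  | bcc => bb
  | abcbbaab => abcbaab => abab

aaa->ac; cb->c; cba->; cc->b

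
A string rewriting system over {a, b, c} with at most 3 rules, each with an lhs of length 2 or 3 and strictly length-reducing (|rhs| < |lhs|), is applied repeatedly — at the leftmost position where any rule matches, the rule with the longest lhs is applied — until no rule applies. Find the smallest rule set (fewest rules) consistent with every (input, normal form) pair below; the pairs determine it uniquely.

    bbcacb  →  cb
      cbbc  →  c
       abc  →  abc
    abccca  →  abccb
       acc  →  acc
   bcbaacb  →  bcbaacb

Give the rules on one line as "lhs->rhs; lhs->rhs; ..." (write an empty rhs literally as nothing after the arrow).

  | bbcacb => bbbcb => cb
  | cbbc => c
  | abc
  | abccca => abccb

bbb->; ca->b; cbb->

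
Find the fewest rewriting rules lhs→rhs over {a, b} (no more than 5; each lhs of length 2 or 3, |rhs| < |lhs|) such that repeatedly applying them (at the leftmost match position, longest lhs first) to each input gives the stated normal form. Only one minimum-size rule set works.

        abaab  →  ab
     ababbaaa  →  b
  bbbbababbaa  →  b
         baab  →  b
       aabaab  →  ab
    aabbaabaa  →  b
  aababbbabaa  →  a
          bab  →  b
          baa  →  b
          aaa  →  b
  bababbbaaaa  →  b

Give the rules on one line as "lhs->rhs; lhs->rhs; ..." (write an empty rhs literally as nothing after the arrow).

  | abaab => abab => ab
  | ababbaaa => abbaaa => aaa => ba => b
  | bbbbababbaa => bbbabbaa => bbbaa => ba => b
  | baab => bab => b

aa->b; ba->b; bab->b; bba->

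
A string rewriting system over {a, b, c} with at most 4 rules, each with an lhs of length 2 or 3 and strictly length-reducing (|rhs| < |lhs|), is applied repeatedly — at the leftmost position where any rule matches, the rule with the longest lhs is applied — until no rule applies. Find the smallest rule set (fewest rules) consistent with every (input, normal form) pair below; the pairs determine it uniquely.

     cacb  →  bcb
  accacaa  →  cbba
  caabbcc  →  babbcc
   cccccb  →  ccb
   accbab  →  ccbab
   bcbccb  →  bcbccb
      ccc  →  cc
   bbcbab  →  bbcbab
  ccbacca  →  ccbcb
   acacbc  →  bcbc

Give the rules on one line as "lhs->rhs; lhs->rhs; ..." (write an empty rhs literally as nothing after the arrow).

ac->c; ca->b; ccc->cc

  | cacb => bcb
  | accacaa => ccacaa => cbcaa => cbba
  | caabbcc => babbcc
  | cccccb => ccccb => cccb => ccb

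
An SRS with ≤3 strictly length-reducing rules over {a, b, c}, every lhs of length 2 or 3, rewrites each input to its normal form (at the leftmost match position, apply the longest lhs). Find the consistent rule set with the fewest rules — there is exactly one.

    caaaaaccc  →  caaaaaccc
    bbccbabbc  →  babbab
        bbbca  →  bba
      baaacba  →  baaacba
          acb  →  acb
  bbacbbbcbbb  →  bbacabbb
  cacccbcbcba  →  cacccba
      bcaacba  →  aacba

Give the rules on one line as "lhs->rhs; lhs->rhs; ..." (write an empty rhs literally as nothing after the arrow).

bc->; bcc->ab; cbb->ca

  | caaaaaccc
  | bbccbabbc => babbabbc => babbab
  | bbbca => bba
  | baaacba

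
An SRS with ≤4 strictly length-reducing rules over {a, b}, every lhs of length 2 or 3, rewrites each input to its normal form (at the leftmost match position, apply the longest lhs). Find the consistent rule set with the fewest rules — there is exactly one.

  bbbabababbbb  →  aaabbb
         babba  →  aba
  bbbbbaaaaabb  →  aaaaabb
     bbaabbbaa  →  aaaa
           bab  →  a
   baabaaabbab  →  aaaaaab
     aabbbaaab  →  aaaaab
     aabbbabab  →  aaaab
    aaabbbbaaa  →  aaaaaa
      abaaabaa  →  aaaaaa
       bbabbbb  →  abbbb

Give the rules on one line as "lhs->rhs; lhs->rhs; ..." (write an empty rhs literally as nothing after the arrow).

baa->aa; bab->a; bba->a

  | bbbabababbbb => babababbbb => aababbbb => aaabbb
  | babba => aba
  | bbbbbaaaaabb => bbbaaaaabb => baaaaabb => aaaaabb
  | bbaabbbaa => aabbbaa => aabaa => aaaa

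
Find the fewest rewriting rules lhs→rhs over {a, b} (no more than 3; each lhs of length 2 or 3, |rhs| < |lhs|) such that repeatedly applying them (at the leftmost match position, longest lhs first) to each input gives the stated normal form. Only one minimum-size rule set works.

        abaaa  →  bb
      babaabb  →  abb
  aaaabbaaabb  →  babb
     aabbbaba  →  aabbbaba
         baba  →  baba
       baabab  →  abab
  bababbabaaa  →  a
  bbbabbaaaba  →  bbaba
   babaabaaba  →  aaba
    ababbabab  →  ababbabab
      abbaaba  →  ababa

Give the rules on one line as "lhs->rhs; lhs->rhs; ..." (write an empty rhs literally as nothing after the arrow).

  | abaaa => aaa => bb
  | babaabb => baabb => abb
  | aaaabbaaabb => bbabbaaabb => bbabaabb => bbaabb => babb
  | aabbbaba

aaa->bb; baa->a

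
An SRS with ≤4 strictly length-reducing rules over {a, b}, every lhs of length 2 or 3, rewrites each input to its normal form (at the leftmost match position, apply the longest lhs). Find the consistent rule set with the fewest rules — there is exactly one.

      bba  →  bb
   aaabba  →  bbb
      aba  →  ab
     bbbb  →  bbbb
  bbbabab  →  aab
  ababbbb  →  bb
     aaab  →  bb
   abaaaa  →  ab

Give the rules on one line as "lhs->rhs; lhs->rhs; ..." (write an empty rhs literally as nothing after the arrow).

  | bba => bb
  | aaabba => bbba => bbb
  | aba => ab
  | bbbb

aaa->b; abb->b; ba->b; bab->ab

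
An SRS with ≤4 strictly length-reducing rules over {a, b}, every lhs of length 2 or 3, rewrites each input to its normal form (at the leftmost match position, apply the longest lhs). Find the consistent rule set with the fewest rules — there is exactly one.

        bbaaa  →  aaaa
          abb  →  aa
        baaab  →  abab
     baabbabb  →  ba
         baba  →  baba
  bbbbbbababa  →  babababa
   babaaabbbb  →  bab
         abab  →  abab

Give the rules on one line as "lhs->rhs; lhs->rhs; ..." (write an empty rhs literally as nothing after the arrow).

aab->ba; baa->ab; bb->a

  | bbaaa => aaaa
  | abb => aa
  | baaab => abab
  | baabbabb => abbbabb => aababb => baabb => abbb => aab => ba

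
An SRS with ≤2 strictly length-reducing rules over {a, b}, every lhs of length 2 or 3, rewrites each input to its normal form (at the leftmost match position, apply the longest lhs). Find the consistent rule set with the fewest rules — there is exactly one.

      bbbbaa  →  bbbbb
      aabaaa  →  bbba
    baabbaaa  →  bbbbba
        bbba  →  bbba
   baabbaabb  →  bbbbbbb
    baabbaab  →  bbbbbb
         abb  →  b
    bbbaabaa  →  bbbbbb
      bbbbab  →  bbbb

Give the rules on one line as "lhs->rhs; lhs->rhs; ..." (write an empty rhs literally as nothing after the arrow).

  | bbbbaa => bbbbb
  | aabaaa => bbaaa => bbba
  | baabbaaa => bbbbaaa => bbbbba
  | bbba

aa->b; ab->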